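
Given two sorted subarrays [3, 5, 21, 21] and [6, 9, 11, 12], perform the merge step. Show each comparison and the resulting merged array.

Merging process:

Compare 3 vs 6: take 3 from left. Merged: [3]
Compare 5 vs 6: take 5 from left. Merged: [3, 5]
Compare 21 vs 6: take 6 from right. Merged: [3, 5, 6]
Compare 21 vs 9: take 9 from right. Merged: [3, 5, 6, 9]
Compare 21 vs 11: take 11 from right. Merged: [3, 5, 6, 9, 11]
Compare 21 vs 12: take 12 from right. Merged: [3, 5, 6, 9, 11, 12]
Append remaining from left: [21, 21]. Merged: [3, 5, 6, 9, 11, 12, 21, 21]

Final merged array: [3, 5, 6, 9, 11, 12, 21, 21]
Total comparisons: 6

The merged array is [3, 5, 6, 9, 11, 12, 21, 21], requiring 6 comparisons. The merge step runs in O(n) time where n is the total number of elements.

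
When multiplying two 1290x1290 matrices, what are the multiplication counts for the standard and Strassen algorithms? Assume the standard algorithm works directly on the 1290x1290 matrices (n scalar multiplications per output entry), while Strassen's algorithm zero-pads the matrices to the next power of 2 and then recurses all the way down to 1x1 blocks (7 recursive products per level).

Matrix multiplication for 1290x1290 matrices:

Strassen's algorithm requires power-of-2 dimensions. Pad 1290x1290 to 2048x2048 (next power of 2).

Standard algorithm: 1290^3 = 2146689000 multiplications
Strassen's algorithm: 7^(log2(2048)) = 7^11 = 1977326743 multiplications
Savings: 2146689000 - 1977326743 = 169362257 multiplications

Standard: 2146689000 multiplications (1290^3). Strassen: 1977326743 multiplications (7^11, after padding to 2048x2048). Strassen reduces 8 recursive multiplications to 7 at each level.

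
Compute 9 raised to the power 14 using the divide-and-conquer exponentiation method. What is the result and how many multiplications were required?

Computing 9^14 by squaring (build up from 9^1; each line after the first costs one multiplication):

9^1 = 9
9^2 = (9^1)^2 = 9^2 = 81
9^3 = 9 * 9^2 = 9 * 81 = 729
9^6 = (9^3)^2 = 729^2 = 531441
9^7 = 9 * 9^6 = 9 * 531441 = 4782969
9^14 = (9^7)^2 = 4782969^2 = 22876792454961

Result: 22876792454961
Multiplications needed: 5 (5 lines after 9^1)

9^14 = 22876792454961. Using exponentiation by squaring, this requires 5 multiplications. The key idea: if the exponent is even, square the half-power; if odd, multiply by the base once.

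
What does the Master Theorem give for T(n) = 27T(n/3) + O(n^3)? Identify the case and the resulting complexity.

Master Theorem for T(n) = 27T(n/3) + O(n^3):

a = 27, b = 3, c = 3
log_b(a) = log_3(27) = 3.0000

Case 2: c = 3 = log_3(27) = 3.0000
T(n) = O(n^3 log n) = O(n^3 log n)

For T(n) = 27T(n/3) + O(n^3): log_3(27) = 3.0000. This is Case 2 of the Master Theorem (c = log_b(a), equal work at all levels), giving O(n^3 log n).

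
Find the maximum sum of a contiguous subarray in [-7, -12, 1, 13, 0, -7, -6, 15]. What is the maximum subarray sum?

Using Kadane's algorithm on [-7, -12, 1, 13, 0, -7, -6, 15]:

Scanning through the array:
Position 1 (value -12): max_ending_here = -12, max_so_far = -7
Position 2 (value 1): max_ending_here = 1, max_so_far = 1
Position 3 (value 13): max_ending_here = 14, max_so_far = 14
Position 4 (value 0): max_ending_here = 14, max_so_far = 14
Position 5 (value -7): max_ending_here = 7, max_so_far = 14
Position 6 (value -6): max_ending_here = 1, max_so_far = 14
Position 7 (value 15): max_ending_here = 16, max_so_far = 16

Maximum subarray: [1, 13, 0, -7, -6, 15]
Maximum sum: 16

The maximum subarray is [1, 13, 0, -7, -6, 15] with sum 16. This subarray runs from index 2 to index 7.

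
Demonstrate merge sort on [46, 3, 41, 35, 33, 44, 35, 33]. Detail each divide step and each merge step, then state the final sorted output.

Merge sort trace:

Split: [46, 3, 41, 35, 33, 44, 35, 33] -> [46, 3, 41, 35] and [33, 44, 35, 33]
  Split: [46, 3, 41, 35] -> [46, 3] and [41, 35]
    Split: [46, 3] -> [46] and [3]
    Merge: [46] + [3] -> [3, 46]
    Split: [41, 35] -> [41] and [35]
    Merge: [41] + [35] -> [35, 41]
  Merge: [3, 46] + [35, 41] -> [3, 35, 41, 46]
  Split: [33, 44, 35, 33] -> [33, 44] and [35, 33]
    Split: [33, 44] -> [33] and [44]
    Merge: [33] + [44] -> [33, 44]
    Split: [35, 33] -> [35] and [33]
    Merge: [35] + [33] -> [33, 35]
  Merge: [33, 44] + [33, 35] -> [33, 33, 35, 44]
Merge: [3, 35, 41, 46] + [33, 33, 35, 44] -> [3, 33, 33, 35, 35, 41, 44, 46]

Final sorted array: [3, 33, 33, 35, 35, 41, 44, 46]

The merge sort proceeds by recursively splitting the array and merging sorted halves.
After all merges, the sorted array is [3, 33, 33, 35, 35, 41, 44, 46].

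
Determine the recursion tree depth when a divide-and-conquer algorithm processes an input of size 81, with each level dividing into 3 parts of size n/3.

For divide and conquer with division factor 3:

Problem sizes at each level:
Level 0: 81
Level 1: 27
Level 2: 9
Level 3: 3
Level 4: 1

The root is level 0 and the size-1 base case is level 4 (the tree spans levels 0 through 4, i.e. 5 levels counting the root), so the depth is the number of divisions: log_3(81) = 4

The recursion tree depth is log_3(81) = 4. At each level, the problem size is divided by 3, so it takes 4 divisions to reduce to a base case of size 1. The algorithm makes 3 recursive calls at each level.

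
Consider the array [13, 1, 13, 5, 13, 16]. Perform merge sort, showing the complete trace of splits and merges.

Merge sort trace:

Split: [13, 1, 13, 5, 13, 16] -> [13, 1, 13] and [5, 13, 16]
  Split: [13, 1, 13] -> [13] and [1, 13]
    Split: [1, 13] -> [1] and [13]
    Merge: [1] + [13] -> [1, 13]
  Merge: [13] + [1, 13] -> [1, 13, 13]
  Split: [5, 13, 16] -> [5] and [13, 16]
    Split: [13, 16] -> [13] and [16]
    Merge: [13] + [16] -> [13, 16]
  Merge: [5] + [13, 16] -> [5, 13, 16]
Merge: [1, 13, 13] + [5, 13, 16] -> [1, 5, 13, 13, 13, 16]

Final sorted array: [1, 5, 13, 13, 13, 16]

The merge sort proceeds by recursively splitting the array and merging sorted halves.
After all merges, the sorted array is [1, 5, 13, 13, 13, 16].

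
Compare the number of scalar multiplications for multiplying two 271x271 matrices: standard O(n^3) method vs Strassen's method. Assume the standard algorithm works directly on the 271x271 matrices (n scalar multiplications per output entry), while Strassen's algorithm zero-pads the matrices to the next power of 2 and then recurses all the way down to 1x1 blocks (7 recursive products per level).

Matrix multiplication for 271x271 matrices:

Strassen's algorithm requires power-of-2 dimensions. Pad 271x271 to 512x512 (next power of 2).

Standard algorithm: 271^3 = 19902511 multiplications
Strassen's algorithm: 7^(log2(512)) = 7^9 = 40353607 multiplications
Difference: 19902511 - 40353607 = -20451096 (Strassen uses MORE here due to padding overhead — for small or just-over-power-of-2 n, padding can outweigh the per-level savings)

Standard: 19902511 multiplications (271^3). Strassen: 40353607 multiplications (7^9, after padding to 512x512). Strassen reduces 8 recursive multiplications to 7 at each level.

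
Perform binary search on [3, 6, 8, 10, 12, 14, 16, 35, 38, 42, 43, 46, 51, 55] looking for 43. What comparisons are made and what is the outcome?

Binary search for 43 in [3, 6, 8, 10, 12, 14, 16, 35, 38, 42, 43, 46, 51, 55]:

lo=0, hi=13, mid=6, arr[mid]=16 -> 16 < 43, search right half
lo=7, hi=13, mid=10, arr[mid]=43 -> Found target at index 10!

Binary search finds 43 at index 10 after 2 comparisons. The search repeatedly halves the search space by comparing with the middle element.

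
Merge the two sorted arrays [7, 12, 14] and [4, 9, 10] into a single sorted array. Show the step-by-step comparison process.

Merging process:

Compare 7 vs 4: take 4 from right. Merged: [4]
Compare 7 vs 9: take 7 from left. Merged: [4, 7]
Compare 12 vs 9: take 9 from right. Merged: [4, 7, 9]
Compare 12 vs 10: take 10 from right. Merged: [4, 7, 9, 10]
Append remaining from left: [12, 14]. Merged: [4, 7, 9, 10, 12, 14]

Final merged array: [4, 7, 9, 10, 12, 14]
Total comparisons: 4

The merged array is [4, 7, 9, 10, 12, 14], requiring 4 comparisons. The merge step runs in O(n) time where n is the total number of elements.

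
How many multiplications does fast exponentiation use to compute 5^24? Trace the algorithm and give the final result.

Computing 5^24 by squaring (build up from 5^1; each line after the first costs one multiplication):

5^1 = 5
5^2 = (5^1)^2 = 5^2 = 25
5^3 = 5 * 5^2 = 5 * 25 = 125
5^6 = (5^3)^2 = 125^2 = 15625
5^12 = (5^6)^2 = 15625^2 = 244140625
5^24 = (5^12)^2 = 244140625^2 = 59604644775390625

Result: 59604644775390625
Multiplications needed: 5 (5 lines after 5^1)

5^24 = 59604644775390625. Using exponentiation by squaring, this requires 5 multiplications. The key idea: if the exponent is even, square the half-power; if odd, multiply by the base once.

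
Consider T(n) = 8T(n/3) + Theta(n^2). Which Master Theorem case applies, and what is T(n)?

Master Theorem for T(n) = 8T(n/3) + O(n^2):

a = 8, b = 3, c = 2
log_b(a) = log_3(8) = 1.8928

Case 3: c = 2 > log_3(8) = 1.8928
T(n) = O(n^2) = O(n^2)

For T(n) = 8T(n/3) + O(n^2): log_3(8) = 1.8928. This is Case 3 of the Master Theorem (c > log_b(a), work dominated by root), giving O(n^2).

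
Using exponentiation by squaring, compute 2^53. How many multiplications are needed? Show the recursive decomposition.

Computing 2^53 by squaring (build up from 2^1; each line after the first costs one multiplication):

2^1 = 2
2^2 = (2^1)^2 = 2^2 = 4
2^3 = 2 * 2^2 = 2 * 4 = 8
2^6 = (2^3)^2 = 8^2 = 64
2^12 = (2^6)^2 = 64^2 = 4096
2^13 = 2 * 2^12 = 2 * 4096 = 8192
2^26 = (2^13)^2 = 8192^2 = 67108864
2^52 = (2^26)^2 = 67108864^2 = 4503599627370496
2^53 = 2 * 2^52 = 2 * 4503599627370496 = 9007199254740992

Result: 9007199254740992
Multiplications needed: 8 (8 lines after 2^1)

2^53 = 9007199254740992. Using exponentiation by squaring, this requires 8 multiplications. The key idea: if the exponent is even, square the half-power; if odd, multiply by the base once.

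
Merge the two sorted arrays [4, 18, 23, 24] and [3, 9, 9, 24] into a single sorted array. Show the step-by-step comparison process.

Merging process:

Compare 4 vs 3: take 3 from right. Merged: [3]
Compare 4 vs 9: take 4 from left. Merged: [3, 4]
Compare 18 vs 9: take 9 from right. Merged: [3, 4, 9]
Compare 18 vs 9: take 9 from right. Merged: [3, 4, 9, 9]
Compare 18 vs 24: take 18 from left. Merged: [3, 4, 9, 9, 18]
Compare 23 vs 24: take 23 from left. Merged: [3, 4, 9, 9, 18, 23]
Compare 24 vs 24: take 24 from left. Merged: [3, 4, 9, 9, 18, 23, 24]
Append remaining from right: [24]. Merged: [3, 4, 9, 9, 18, 23, 24, 24]

Final merged array: [3, 4, 9, 9, 18, 23, 24, 24]
Total comparisons: 7

The merged array is [3, 4, 9, 9, 18, 23, 24, 24], requiring 7 comparisons. The merge step runs in O(n) time where n is the total number of elements.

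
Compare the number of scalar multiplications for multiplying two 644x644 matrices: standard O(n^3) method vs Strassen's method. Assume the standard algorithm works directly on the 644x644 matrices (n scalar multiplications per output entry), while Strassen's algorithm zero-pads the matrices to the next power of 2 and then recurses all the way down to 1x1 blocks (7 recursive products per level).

Matrix multiplication for 644x644 matrices:

Strassen's algorithm requires power-of-2 dimensions. Pad 644x644 to 1024x1024 (next power of 2).

Standard algorithm: 644^3 = 267089984 multiplications
Strassen's algorithm: 7^(log2(1024)) = 7^10 = 282475249 multiplications
Difference: 267089984 - 282475249 = -15385265 (Strassen uses MORE here due to padding overhead — for small or just-over-power-of-2 n, padding can outweigh the per-level savings)

Standard: 267089984 multiplications (644^3). Strassen: 282475249 multiplications (7^10, after padding to 1024x1024). Strassen reduces 8 recursive multiplications to 7 at each level.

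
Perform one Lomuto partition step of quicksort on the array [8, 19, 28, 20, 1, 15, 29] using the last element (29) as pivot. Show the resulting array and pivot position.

Lomuto partition with pivot = 29:

Initial array: [8, 19, 28, 20, 1, 15, 29]

arr[0]=8 <= 29: swap with position 0, array becomes [8, 19, 28, 20, 1, 15, 29]
arr[1]=19 <= 29: swap with position 1, array becomes [8, 19, 28, 20, 1, 15, 29]
arr[2]=28 <= 29: swap with position 2, array becomes [8, 19, 28, 20, 1, 15, 29]
arr[3]=20 <= 29: swap with position 3, array becomes [8, 19, 28, 20, 1, 15, 29]
arr[4]=1 <= 29: swap with position 4, array becomes [8, 19, 28, 20, 1, 15, 29]
arr[5]=15 <= 29: swap with position 5, array becomes [8, 19, 28, 20, 1, 15, 29]

Place pivot at position 6: [8, 19, 28, 20, 1, 15, 29]
Pivot position: 6

After partitioning with pivot 29, the array becomes [8, 19, 28, 20, 1, 15, 29]. The pivot is placed at index 6. All elements to the left of the pivot are <= 29, and all elements to the right are > 29.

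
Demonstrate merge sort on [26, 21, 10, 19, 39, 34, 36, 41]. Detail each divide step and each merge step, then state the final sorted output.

Merge sort trace:

Split: [26, 21, 10, 19, 39, 34, 36, 41] -> [26, 21, 10, 19] and [39, 34, 36, 41]
  Split: [26, 21, 10, 19] -> [26, 21] and [10, 19]
    Split: [26, 21] -> [26] and [21]
    Merge: [26] + [21] -> [21, 26]
    Split: [10, 19] -> [10] and [19]
    Merge: [10] + [19] -> [10, 19]
  Merge: [21, 26] + [10, 19] -> [10, 19, 21, 26]
  Split: [39, 34, 36, 41] -> [39, 34] and [36, 41]
    Split: [39, 34] -> [39] and [34]
    Merge: [39] + [34] -> [34, 39]
    Split: [36, 41] -> [36] and [41]
    Merge: [36] + [41] -> [36, 41]
  Merge: [34, 39] + [36, 41] -> [34, 36, 39, 41]
Merge: [10, 19, 21, 26] + [34, 36, 39, 41] -> [10, 19, 21, 26, 34, 36, 39, 41]

Final sorted array: [10, 19, 21, 26, 34, 36, 39, 41]

The merge sort proceeds by recursively splitting the array and merging sorted halves.
After all merges, the sorted array is [10, 19, 21, 26, 34, 36, 39, 41].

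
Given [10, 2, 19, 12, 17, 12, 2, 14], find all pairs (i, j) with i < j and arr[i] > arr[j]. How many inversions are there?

Finding inversions in [10, 2, 19, 12, 17, 12, 2, 14]:

(0, 1): arr[0]=10 > arr[1]=2
(0, 6): arr[0]=10 > arr[6]=2
(2, 3): arr[2]=19 > arr[3]=12
(2, 4): arr[2]=19 > arr[4]=17
(2, 5): arr[2]=19 > arr[5]=12
(2, 6): arr[2]=19 > arr[6]=2
(2, 7): arr[2]=19 > arr[7]=14
(3, 6): arr[3]=12 > arr[6]=2
(4, 5): arr[4]=17 > arr[5]=12
(4, 6): arr[4]=17 > arr[6]=2
(4, 7): arr[4]=17 > arr[7]=14
(5, 6): arr[5]=12 > arr[6]=2

Total inversions: 12

The array has 12 inversion(s): (0,1), (0,6), (2,3), (2,4), (2,5), (2,6), (2,7), (3,6), (4,5), (4,6), (4,7), (5,6). Each pair (i,j) satisfies i < j and arr[i] > arr[j].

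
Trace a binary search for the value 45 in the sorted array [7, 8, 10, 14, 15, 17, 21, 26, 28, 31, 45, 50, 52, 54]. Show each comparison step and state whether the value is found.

Binary search for 45 in [7, 8, 10, 14, 15, 17, 21, 26, 28, 31, 45, 50, 52, 54]:

lo=0, hi=13, mid=6, arr[mid]=21 -> 21 < 45, search right half
lo=7, hi=13, mid=10, arr[mid]=45 -> Found target at index 10!

Binary search finds 45 at index 10 after 2 comparisons. The search repeatedly halves the search space by comparing with the middle element.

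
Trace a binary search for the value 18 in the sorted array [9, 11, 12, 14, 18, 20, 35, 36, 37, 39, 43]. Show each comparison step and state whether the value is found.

Binary search for 18 in [9, 11, 12, 14, 18, 20, 35, 36, 37, 39, 43]:

lo=0, hi=10, mid=5, arr[mid]=20 -> 20 > 18, search left half
lo=0, hi=4, mid=2, arr[mid]=12 -> 12 < 18, search right half
lo=3, hi=4, mid=3, arr[mid]=14 -> 14 < 18, search right half
lo=4, hi=4, mid=4, arr[mid]=18 -> Found target at index 4!

Binary search finds 18 at index 4 after 4 comparisons. The search repeatedly halves the search space by comparing with the middle element.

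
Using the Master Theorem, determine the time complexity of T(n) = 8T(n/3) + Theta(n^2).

Master Theorem for T(n) = 8T(n/3) + O(n^2):

a = 8, b = 3, c = 2
log_b(a) = log_3(8) = 1.8928

Case 3: c = 2 > log_3(8) = 1.8928
T(n) = O(n^2) = O(n^2)

For T(n) = 8T(n/3) + O(n^2): log_3(8) = 1.8928. This is Case 3 of the Master Theorem (c > log_b(a), work dominated by root), giving O(n^2).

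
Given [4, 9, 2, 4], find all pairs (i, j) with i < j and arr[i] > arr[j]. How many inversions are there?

Finding inversions in [4, 9, 2, 4]:

(0, 2): arr[0]=4 > arr[2]=2
(1, 2): arr[1]=9 > arr[2]=2
(1, 3): arr[1]=9 > arr[3]=4

Total inversions: 3

The array has 3 inversion(s): (0,2), (1,2), (1,3). Each pair (i,j) satisfies i < j and arr[i] > arr[j].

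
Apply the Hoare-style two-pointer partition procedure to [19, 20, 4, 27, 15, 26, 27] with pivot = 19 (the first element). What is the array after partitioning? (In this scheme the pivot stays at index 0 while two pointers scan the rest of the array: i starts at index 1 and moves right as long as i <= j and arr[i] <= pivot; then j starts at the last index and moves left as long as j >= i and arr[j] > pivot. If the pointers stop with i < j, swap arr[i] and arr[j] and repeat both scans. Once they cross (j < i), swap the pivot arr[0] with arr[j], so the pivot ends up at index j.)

Hoare-style two-pointer partition with pivot = 19:

Initial array: [19, 20, 4, 27, 15, 26, 27]

Pointers start at i = 1, j = 6.
i stops at index 1 (arr[1]=20 > 19), j stops at index 4 (arr[4]=15 <= 19): swap arr[1] and arr[4], array becomes [19, 15, 4, 27, 20, 26, 27]
i ends at 3, j ends at 2: the pointers have crossed (j < i), so scanning stops.

Swap pivot arr[0] with arr[2] to place pivot at position 2: [4, 15, 19, 27, 20, 26, 27]
Pivot position: 2

After partitioning with pivot 19, the array becomes [4, 15, 19, 27, 20, 26, 27]. The pivot is placed at index 2. All elements to the left of the pivot are <= 19, and all elements to the right are > 19.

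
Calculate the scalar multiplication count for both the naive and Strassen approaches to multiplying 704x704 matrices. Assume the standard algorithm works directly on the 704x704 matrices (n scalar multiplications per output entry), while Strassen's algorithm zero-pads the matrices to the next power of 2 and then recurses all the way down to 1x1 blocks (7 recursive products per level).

Matrix multiplication for 704x704 matrices:

Strassen's algorithm requires power-of-2 dimensions. Pad 704x704 to 1024x1024 (next power of 2).

Standard algorithm: 704^3 = 348913664 multiplications
Strassen's algorithm: 7^(log2(1024)) = 7^10 = 282475249 multiplications
Savings: 348913664 - 282475249 = 66438415 multiplications

Standard: 348913664 multiplications (704^3). Strassen: 282475249 multiplications (7^10, after padding to 1024x1024). Strassen reduces 8 recursive multiplications to 7 at each level.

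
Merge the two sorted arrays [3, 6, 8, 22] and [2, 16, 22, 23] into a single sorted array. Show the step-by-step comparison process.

Merging process:

Compare 3 vs 2: take 2 from right. Merged: [2]
Compare 3 vs 16: take 3 from left. Merged: [2, 3]
Compare 6 vs 16: take 6 from left. Merged: [2, 3, 6]
Compare 8 vs 16: take 8 from left. Merged: [2, 3, 6, 8]
Compare 22 vs 16: take 16 from right. Merged: [2, 3, 6, 8, 16]
Compare 22 vs 22: take 22 from left. Merged: [2, 3, 6, 8, 16, 22]
Append remaining from right: [22, 23]. Merged: [2, 3, 6, 8, 16, 22, 22, 23]

Final merged array: [2, 3, 6, 8, 16, 22, 22, 23]
Total comparisons: 6

The merged array is [2, 3, 6, 8, 16, 22, 22, 23], requiring 6 comparisons. The merge step runs in O(n) time where n is the total number of elements.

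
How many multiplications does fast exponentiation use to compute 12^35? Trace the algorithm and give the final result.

Computing 12^35 by squaring (build up from 12^1; each line after the first costs one multiplication):

12^1 = 12
12^2 = (12^1)^2 = 12^2 = 144
12^4 = (12^2)^2 = 144^2 = 20736
12^8 = (12^4)^2 = 20736^2 = 429981696
12^16 = (12^8)^2 = 429981696^2 = 184884258895036416
12^17 = 12 * 12^16 = 12 * 184884258895036416 = 2218611106740436992
12^34 = (12^17)^2 = 2218611106740436992^2 = 4922235242952026704037113243122008064
12^35 = 12 * 12^34 = 12 * 4922235242952026704037113243122008064 = 59066822915424320448445358917464096768

Result: 59066822915424320448445358917464096768
Multiplications needed: 7 (7 lines after 12^1)

12^35 = 59066822915424320448445358917464096768. Using exponentiation by squaring, this requires 7 multiplications. The key idea: if the exponent is even, square the half-power; if odd, multiply by the base once.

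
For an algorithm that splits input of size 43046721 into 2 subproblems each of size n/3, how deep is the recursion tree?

For divide and conquer with division factor 3:

Problem sizes at each level:
Level 0: 43046721
Level 1: 14348907
Level 2: 4782969
Level 3: 1594323
Level 4: 531441
Level 5: 177147
Level 6: 59049
Level 7: 19683
Level 8: 6561
Level 9: 2187
Level 10: 729
Level 11: 243
Level 12: 81
Level 13: 27
Level 14: 9
Level 15: 3
Level 16: 1

The root is level 0 and the size-1 base case is level 16 (the tree spans levels 0 through 16, i.e. 17 levels counting the root), so the depth is the number of divisions: log_3(43046721) = 16

The recursion tree depth is log_3(43046721) = 16. At each level, the problem size is divided by 3, so it takes 16 divisions to reduce to a base case of size 1. The algorithm makes 2 recursive calls at each level.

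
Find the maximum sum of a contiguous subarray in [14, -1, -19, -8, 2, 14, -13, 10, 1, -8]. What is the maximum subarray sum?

Using Kadane's algorithm on [14, -1, -19, -8, 2, 14, -13, 10, 1, -8]:

Scanning through the array:
Position 1 (value -1): max_ending_here = 13, max_so_far = 14
Position 2 (value -19): max_ending_here = -6, max_so_far = 14
Position 3 (value -8): max_ending_here = -8, max_so_far = 14
Position 4 (value 2): max_ending_here = 2, max_so_far = 14
Position 5 (value 14): max_ending_here = 16, max_so_far = 16
Position 6 (value -13): max_ending_here = 3, max_so_far = 16
Position 7 (value 10): max_ending_here = 13, max_so_far = 16
Position 8 (value 1): max_ending_here = 14, max_so_far = 16
Position 9 (value -8): max_ending_here = 6, max_so_far = 16

Maximum subarray: [2, 14]
Maximum sum: 16

The maximum subarray is [2, 14] with sum 16. This subarray runs from index 4 to index 5.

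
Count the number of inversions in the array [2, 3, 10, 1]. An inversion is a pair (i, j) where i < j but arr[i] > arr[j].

Finding inversions in [2, 3, 10, 1]:

(0, 3): arr[0]=2 > arr[3]=1
(1, 3): arr[1]=3 > arr[3]=1
(2, 3): arr[2]=10 > arr[3]=1

Total inversions: 3

The array has 3 inversion(s): (0,3), (1,3), (2,3). Each pair (i,j) satisfies i < j and arr[i] > arr[j].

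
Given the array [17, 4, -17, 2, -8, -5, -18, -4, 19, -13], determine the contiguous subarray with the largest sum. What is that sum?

Using Kadane's algorithm on [17, 4, -17, 2, -8, -5, -18, -4, 19, -13]:

Scanning through the array:
Position 1 (value 4): max_ending_here = 21, max_so_far = 21
Position 2 (value -17): max_ending_here = 4, max_so_far = 21
Position 3 (value 2): max_ending_here = 6, max_so_far = 21
Position 4 (value -8): max_ending_here = -2, max_so_far = 21
Position 5 (value -5): max_ending_here = -5, max_so_far = 21
Position 6 (value -18): max_ending_here = -18, max_so_far = 21
Position 7 (value -4): max_ending_here = -4, max_so_far = 21
Position 8 (value 19): max_ending_here = 19, max_so_far = 21
Position 9 (value -13): max_ending_here = 6, max_so_far = 21

Maximum subarray: [17, 4]
Maximum sum: 21

The maximum subarray is [17, 4] with sum 21. This subarray runs from index 0 to index 1.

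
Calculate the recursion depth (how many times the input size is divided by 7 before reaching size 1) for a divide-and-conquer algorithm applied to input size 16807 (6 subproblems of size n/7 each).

For divide and conquer with division factor 7:

Problem sizes at each level:
Level 0: 16807
Level 1: 2401
Level 2: 343
Level 3: 49
Level 4: 7
Level 5: 1

The root is level 0 and the size-1 base case is level 5 (the tree spans levels 0 through 5, i.e. 6 levels counting the root), so the depth is the number of divisions: log_7(16807) = 5

The recursion tree depth is log_7(16807) = 5. At each level, the problem size is divided by 7, so it takes 5 divisions to reduce to a base case of size 1. The algorithm makes 6 recursive calls at each level.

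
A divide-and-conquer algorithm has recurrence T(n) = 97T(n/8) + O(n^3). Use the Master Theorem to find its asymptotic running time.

Master Theorem for T(n) = 97T(n/8) + O(n^3):

a = 97, b = 8, c = 3
log_b(a) = log_8(97) = 2.2000

Case 3: c = 3 > log_8(97) = 2.2000
T(n) = O(n^3) = O(n^3)

For T(n) = 97T(n/8) + O(n^3): log_8(97) = 2.2000. This is Case 3 of the Master Theorem (c > log_b(a), work dominated by root), giving O(n^3).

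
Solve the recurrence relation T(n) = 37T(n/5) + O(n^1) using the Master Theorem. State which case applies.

Master Theorem for T(n) = 37T(n/5) + O(n^1):

a = 37, b = 5, c = 1
log_b(a) = log_5(37) = 2.2436

Case 1: c = 1 < log_5(37) = 2.2436
T(n) = O(n^(log_5 37))

For T(n) = 37T(n/5) + O(n^1): log_5(37) = 2.2436. This is Case 1 of the Master Theorem (c < log_b(a), work dominated by leaves), giving O(n^(log_5 37)).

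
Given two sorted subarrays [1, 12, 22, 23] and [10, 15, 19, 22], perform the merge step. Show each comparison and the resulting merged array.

Merging process:

Compare 1 vs 10: take 1 from left. Merged: [1]
Compare 12 vs 10: take 10 from right. Merged: [1, 10]
Compare 12 vs 15: take 12 from left. Merged: [1, 10, 12]
Compare 22 vs 15: take 15 from right. Merged: [1, 10, 12, 15]
Compare 22 vs 19: take 19 from right. Merged: [1, 10, 12, 15, 19]
Compare 22 vs 22: take 22 from left. Merged: [1, 10, 12, 15, 19, 22]
Compare 23 vs 22: take 22 from right. Merged: [1, 10, 12, 15, 19, 22, 22]
Append remaining from left: [23]. Merged: [1, 10, 12, 15, 19, 22, 22, 23]

Final merged array: [1, 10, 12, 15, 19, 22, 22, 23]
Total comparisons: 7

The merged array is [1, 10, 12, 15, 19, 22, 22, 23], requiring 7 comparisons. The merge step runs in O(n) time where n is the total number of elements.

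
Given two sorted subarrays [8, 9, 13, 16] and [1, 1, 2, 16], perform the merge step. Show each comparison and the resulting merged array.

Merging process:

Compare 8 vs 1: take 1 from right. Merged: [1]
Compare 8 vs 1: take 1 from right. Merged: [1, 1]
Compare 8 vs 2: take 2 from right. Merged: [1, 1, 2]
Compare 8 vs 16: take 8 from left. Merged: [1, 1, 2, 8]
Compare 9 vs 16: take 9 from left. Merged: [1, 1, 2, 8, 9]
Compare 13 vs 16: take 13 from left. Merged: [1, 1, 2, 8, 9, 13]
Compare 16 vs 16: take 16 from left. Merged: [1, 1, 2, 8, 9, 13, 16]
Append remaining from right: [16]. Merged: [1, 1, 2, 8, 9, 13, 16, 16]

Final merged array: [1, 1, 2, 8, 9, 13, 16, 16]
Total comparisons: 7

The merged array is [1, 1, 2, 8, 9, 13, 16, 16], requiring 7 comparisons. The merge step runs in O(n) time where n is the total number of elements.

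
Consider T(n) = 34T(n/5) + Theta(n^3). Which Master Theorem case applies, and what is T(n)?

Master Theorem for T(n) = 34T(n/5) + O(n^3):

a = 34, b = 5, c = 3
log_b(a) = log_5(34) = 2.1911

Case 3: c = 3 > log_5(34) = 2.1911
T(n) = O(n^3) = O(n^3)

For T(n) = 34T(n/5) + O(n^3): log_5(34) = 2.1911. This is Case 3 of the Master Theorem (c > log_b(a), work dominated by root), giving O(n^3).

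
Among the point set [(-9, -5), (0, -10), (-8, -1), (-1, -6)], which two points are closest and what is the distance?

Computing all pairwise distances among 4 points:

d((-9, -5), (0, -10)) = 10.2956
d((-9, -5), (-8, -1)) = 4.1231 <-- minimum
d((-9, -5), (-1, -6)) = 8.0623
d((0, -10), (-8, -1)) = 12.0416
d((0, -10), (-1, -6)) = 4.1231 <-- minimum
d((-8, -1), (-1, -6)) = 8.6023

Minimum distance: 4.1231 (tie among 2 pairs: (-9, -5) and (-8, -1); (0, -10) and (-1, -6))

The minimum Euclidean distance is 4.1231. There is a tie: 2 pairs achieve this minimum — (-9, -5) and (-8, -1); (0, -10) and (-1, -6). Any of these is a valid closest pair. For 4 points, brute-force pairwise comparison is shown above. For large n, the divide-and-conquer algorithm (sort by x, recurse on halves, check the dividing strip) achieves O(n log n).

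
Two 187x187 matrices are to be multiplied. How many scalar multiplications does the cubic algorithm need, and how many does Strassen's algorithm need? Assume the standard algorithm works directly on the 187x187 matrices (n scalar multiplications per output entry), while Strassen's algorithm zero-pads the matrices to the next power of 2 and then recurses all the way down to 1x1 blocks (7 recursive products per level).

Matrix multiplication for 187x187 matrices:

Strassen's algorithm requires power-of-2 dimensions. Pad 187x187 to 256x256 (next power of 2).

Standard algorithm: 187^3 = 6539203 multiplications
Strassen's algorithm: 7^(log2(256)) = 7^8 = 5764801 multiplications
Savings: 6539203 - 5764801 = 774402 multiplications

Standard: 6539203 multiplications (187^3). Strassen: 5764801 multiplications (7^8, after padding to 256x256). Strassen reduces 8 recursive multiplications to 7 at each level.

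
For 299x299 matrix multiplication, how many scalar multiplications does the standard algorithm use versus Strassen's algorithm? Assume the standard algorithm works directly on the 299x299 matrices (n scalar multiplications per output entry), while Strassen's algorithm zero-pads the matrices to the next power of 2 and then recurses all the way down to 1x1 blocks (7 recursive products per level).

Matrix multiplication for 299x299 matrices:

Strassen's algorithm requires power-of-2 dimensions. Pad 299x299 to 512x512 (next power of 2).

Standard algorithm: 299^3 = 26730899 multiplications
Strassen's algorithm: 7^(log2(512)) = 7^9 = 40353607 multiplications
Difference: 26730899 - 40353607 = -13622708 (Strassen uses MORE here due to padding overhead — for small or just-over-power-of-2 n, padding can outweigh the per-level savings)

Standard: 26730899 multiplications (299^3). Strassen: 40353607 multiplications (7^9, after padding to 512x512). Strassen reduces 8 recursive multiplications to 7 at each level.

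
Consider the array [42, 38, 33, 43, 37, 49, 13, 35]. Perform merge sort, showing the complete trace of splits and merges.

Merge sort trace:

Split: [42, 38, 33, 43, 37, 49, 13, 35] -> [42, 38, 33, 43] and [37, 49, 13, 35]
  Split: [42, 38, 33, 43] -> [42, 38] and [33, 43]
    Split: [42, 38] -> [42] and [38]
    Merge: [42] + [38] -> [38, 42]
    Split: [33, 43] -> [33] and [43]
    Merge: [33] + [43] -> [33, 43]
  Merge: [38, 42] + [33, 43] -> [33, 38, 42, 43]
  Split: [37, 49, 13, 35] -> [37, 49] and [13, 35]
    Split: [37, 49] -> [37] and [49]
    Merge: [37] + [49] -> [37, 49]
    Split: [13, 35] -> [13] and [35]
    Merge: [13] + [35] -> [13, 35]
  Merge: [37, 49] + [13, 35] -> [13, 35, 37, 49]
Merge: [33, 38, 42, 43] + [13, 35, 37, 49] -> [13, 33, 35, 37, 38, 42, 43, 49]

Final sorted array: [13, 33, 35, 37, 38, 42, 43, 49]

The merge sort proceeds by recursively splitting the array and merging sorted halves.
After all merges, the sorted array is [13, 33, 35, 37, 38, 42, 43, 49].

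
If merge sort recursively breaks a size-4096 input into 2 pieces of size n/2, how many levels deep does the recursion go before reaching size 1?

For divide and conquer with division factor 2:

Problem sizes at each level:
Level 0: 4096
Level 1: 2048
Level 2: 1024
Level 3: 512
Level 4: 256
Level 5: 128
Level 6: 64
Level 7: 32
Level 8: 16
Level 9: 8
Level 10: 4
Level 11: 2
Level 12: 1

The root is level 0 and the size-1 base case is level 12 (the tree spans levels 0 through 12, i.e. 13 levels counting the root), so the depth is the number of divisions: log_2(4096) = 12

The recursion tree depth is log_2(4096) = 12. At each level, the problem size is divided by 2, so it takes 12 divisions to reduce to a base case of size 1. The algorithm makes 2 recursive calls at each level.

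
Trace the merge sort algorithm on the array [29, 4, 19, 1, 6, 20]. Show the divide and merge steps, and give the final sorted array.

Merge sort trace:

Split: [29, 4, 19, 1, 6, 20] -> [29, 4, 19] and [1, 6, 20]
  Split: [29, 4, 19] -> [29] and [4, 19]
    Split: [4, 19] -> [4] and [19]
    Merge: [4] + [19] -> [4, 19]
  Merge: [29] + [4, 19] -> [4, 19, 29]
  Split: [1, 6, 20] -> [1] and [6, 20]
    Split: [6, 20] -> [6] and [20]
    Merge: [6] + [20] -> [6, 20]
  Merge: [1] + [6, 20] -> [1, 6, 20]
Merge: [4, 19, 29] + [1, 6, 20] -> [1, 4, 6, 19, 20, 29]

Final sorted array: [1, 4, 6, 19, 20, 29]

The merge sort proceeds by recursively splitting the array and merging sorted halves.
After all merges, the sorted array is [1, 4, 6, 19, 20, 29].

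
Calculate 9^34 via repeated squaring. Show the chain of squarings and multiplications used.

Computing 9^34 by squaring (build up from 9^1; each line after the first costs one multiplication):

9^1 = 9
9^2 = (9^1)^2 = 9^2 = 81
9^4 = (9^2)^2 = 81^2 = 6561
9^8 = (9^4)^2 = 6561^2 = 43046721
9^16 = (9^8)^2 = 43046721^2 = 1853020188851841
9^17 = 9 * 9^16 = 9 * 1853020188851841 = 16677181699666569
9^34 = (9^17)^2 = 16677181699666569^2 = 278128389443693511257285776231761

Result: 278128389443693511257285776231761
Multiplications needed: 6 (6 lines after 9^1)

9^34 = 278128389443693511257285776231761. Using exponentiation by squaring, this requires 6 multiplications. The key idea: if the exponent is even, square the half-power; if odd, multiply by the base once.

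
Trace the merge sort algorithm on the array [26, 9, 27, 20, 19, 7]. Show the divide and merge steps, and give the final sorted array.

Merge sort trace:

Split: [26, 9, 27, 20, 19, 7] -> [26, 9, 27] and [20, 19, 7]
  Split: [26, 9, 27] -> [26] and [9, 27]
    Split: [9, 27] -> [9] and [27]
    Merge: [9] + [27] -> [9, 27]
  Merge: [26] + [9, 27] -> [9, 26, 27]
  Split: [20, 19, 7] -> [20] and [19, 7]
    Split: [19, 7] -> [19] and [7]
    Merge: [19] + [7] -> [7, 19]
  Merge: [20] + [7, 19] -> [7, 19, 20]
Merge: [9, 26, 27] + [7, 19, 20] -> [7, 9, 19, 20, 26, 27]

Final sorted array: [7, 9, 19, 20, 26, 27]

The merge sort proceeds by recursively splitting the array and merging sorted halves.
After all merges, the sorted array is [7, 9, 19, 20, 26, 27].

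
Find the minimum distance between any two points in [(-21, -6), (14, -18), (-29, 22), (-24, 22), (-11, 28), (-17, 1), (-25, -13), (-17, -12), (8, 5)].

Computing all pairwise distances among 9 points:

d((-21, -6), (14, -18)) = 37.0
d((-21, -6), (-29, 22)) = 29.1204
d((-21, -6), (-24, 22)) = 28.1603
d((-21, -6), (-11, 28)) = 35.4401
d((-21, -6), (-17, 1)) = 8.0623
d((-21, -6), (-25, -13)) = 8.0623
d((-21, -6), (-17, -12)) = 7.2111
d((-21, -6), (8, 5)) = 31.0161
d((14, -18), (-29, 22)) = 58.7282
d((14, -18), (-24, 22)) = 55.1725
d((14, -18), (-11, 28)) = 52.3546
d((14, -18), (-17, 1)) = 36.3593
d((14, -18), (-25, -13)) = 39.3192
d((14, -18), (-17, -12)) = 31.5753
d((14, -18), (8, 5)) = 23.7697
d((-29, 22), (-24, 22)) = 5.0 <-- minimum
d((-29, 22), (-11, 28)) = 18.9737
d((-29, 22), (-17, 1)) = 24.1868
d((-29, 22), (-25, -13)) = 35.2278
d((-29, 22), (-17, -12)) = 36.0555
d((-29, 22), (8, 5)) = 40.7185
d((-24, 22), (-11, 28)) = 14.3178
d((-24, 22), (-17, 1)) = 22.1359
d((-24, 22), (-25, -13)) = 35.0143
d((-24, 22), (-17, -12)) = 34.7131
d((-24, 22), (8, 5)) = 36.2353
d((-11, 28), (-17, 1)) = 27.6586
d((-11, 28), (-25, -13)) = 43.3244
d((-11, 28), (-17, -12)) = 40.4475
d((-11, 28), (8, 5)) = 29.8329
d((-17, 1), (-25, -13)) = 16.1245
d((-17, 1), (-17, -12)) = 13.0
d((-17, 1), (8, 5)) = 25.318
d((-25, -13), (-17, -12)) = 8.0623
d((-25, -13), (8, 5)) = 37.5899
d((-17, -12), (8, 5)) = 30.2324

Closest pair: (-29, 22) and (-24, 22) with distance 5.0

The closest pair is (-29, 22) and (-24, 22) with Euclidean distance 5.0. For 9 points, brute-force pairwise comparison is shown above. For large n, the divide-and-conquer algorithm (sort by x, recurse on halves, check the dividing strip) achieves O(n log n).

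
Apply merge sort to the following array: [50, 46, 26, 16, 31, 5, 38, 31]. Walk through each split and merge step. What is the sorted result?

Merge sort trace:

Split: [50, 46, 26, 16, 31, 5, 38, 31] -> [50, 46, 26, 16] and [31, 5, 38, 31]
  Split: [50, 46, 26, 16] -> [50, 46] and [26, 16]
    Split: [50, 46] -> [50] and [46]
    Merge: [50] + [46] -> [46, 50]
    Split: [26, 16] -> [26] and [16]
    Merge: [26] + [16] -> [16, 26]
  Merge: [46, 50] + [16, 26] -> [16, 26, 46, 50]
  Split: [31, 5, 38, 31] -> [31, 5] and [38, 31]
    Split: [31, 5] -> [31] and [5]
    Merge: [31] + [5] -> [5, 31]
    Split: [38, 31] -> [38] and [31]
    Merge: [38] + [31] -> [31, 38]
  Merge: [5, 31] + [31, 38] -> [5, 31, 31, 38]
Merge: [16, 26, 46, 50] + [5, 31, 31, 38] -> [5, 16, 26, 31, 31, 38, 46, 50]

Final sorted array: [5, 16, 26, 31, 31, 38, 46, 50]

The merge sort proceeds by recursively splitting the array and merging sorted halves.
After all merges, the sorted array is [5, 16, 26, 31, 31, 38, 46, 50].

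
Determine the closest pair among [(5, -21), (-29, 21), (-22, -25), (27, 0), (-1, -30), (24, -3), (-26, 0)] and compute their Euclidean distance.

Computing all pairwise distances among 7 points:

d((5, -21), (-29, 21)) = 54.037
d((5, -21), (-22, -25)) = 27.2947
d((5, -21), (27, 0)) = 30.4138
d((5, -21), (-1, -30)) = 10.8167
d((5, -21), (24, -3)) = 26.1725
d((5, -21), (-26, 0)) = 37.4433
d((-29, 21), (-22, -25)) = 46.5296
d((-29, 21), (27, 0)) = 59.808
d((-29, 21), (-1, -30)) = 58.1808
d((-29, 21), (24, -3)) = 58.1808
d((-29, 21), (-26, 0)) = 21.2132
d((-22, -25), (27, 0)) = 55.0091
d((-22, -25), (-1, -30)) = 21.587
d((-22, -25), (24, -3)) = 50.9902
d((-22, -25), (-26, 0)) = 25.318
d((27, 0), (-1, -30)) = 41.0366
d((27, 0), (24, -3)) = 4.2426 <-- minimum
d((27, 0), (-26, 0)) = 53.0
d((-1, -30), (24, -3)) = 36.7967
d((-1, -30), (-26, 0)) = 39.0512
d((24, -3), (-26, 0)) = 50.0899

Closest pair: (27, 0) and (24, -3) with distance 4.2426

The closest pair is (27, 0) and (24, -3) with Euclidean distance 4.2426. For 7 points, brute-force pairwise comparison is shown above. For large n, the divide-and-conquer algorithm (sort by x, recurse on halves, check the dividing strip) achieves O(n log n).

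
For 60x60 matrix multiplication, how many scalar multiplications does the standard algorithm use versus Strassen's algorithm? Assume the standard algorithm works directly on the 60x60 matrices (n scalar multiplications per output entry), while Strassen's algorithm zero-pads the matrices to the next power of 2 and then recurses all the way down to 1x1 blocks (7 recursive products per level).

Matrix multiplication for 60x60 matrices:

Strassen's algorithm requires power-of-2 dimensions. Pad 60x60 to 64x64 (next power of 2).

Standard algorithm: 60^3 = 216000 multiplications
Strassen's algorithm: 7^(log2(64)) = 7^6 = 117649 multiplications
Savings: 216000 - 117649 = 98351 multiplications

Standard: 216000 multiplications (60^3). Strassen: 117649 multiplications (7^6, after padding to 64x64). Strassen reduces 8 recursive multiplications to 7 at each level.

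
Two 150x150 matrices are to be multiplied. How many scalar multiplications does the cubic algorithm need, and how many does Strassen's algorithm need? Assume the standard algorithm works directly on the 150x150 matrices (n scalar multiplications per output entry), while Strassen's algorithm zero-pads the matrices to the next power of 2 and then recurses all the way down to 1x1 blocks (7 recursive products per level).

Matrix multiplication for 150x150 matrices:

Strassen's algorithm requires power-of-2 dimensions. Pad 150x150 to 256x256 (next power of 2).

Standard algorithm: 150^3 = 3375000 multiplications
Strassen's algorithm: 7^(log2(256)) = 7^8 = 5764801 multiplications
Difference: 3375000 - 5764801 = -2389801 (Strassen uses MORE here due to padding overhead — for small or just-over-power-of-2 n, padding can outweigh the per-level savings)

Standard: 3375000 multiplications (150^3). Strassen: 5764801 multiplications (7^8, after padding to 256x256). Strassen reduces 8 recursive multiplications to 7 at each level.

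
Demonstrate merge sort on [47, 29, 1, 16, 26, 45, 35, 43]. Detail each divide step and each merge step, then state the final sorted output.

Merge sort trace:

Split: [47, 29, 1, 16, 26, 45, 35, 43] -> [47, 29, 1, 16] and [26, 45, 35, 43]
  Split: [47, 29, 1, 16] -> [47, 29] and [1, 16]
    Split: [47, 29] -> [47] and [29]
    Merge: [47] + [29] -> [29, 47]
    Split: [1, 16] -> [1] and [16]
    Merge: [1] + [16] -> [1, 16]
  Merge: [29, 47] + [1, 16] -> [1, 16, 29, 47]
  Split: [26, 45, 35, 43] -> [26, 45] and [35, 43]
    Split: [26, 45] -> [26] and [45]
    Merge: [26] + [45] -> [26, 45]
    Split: [35, 43] -> [35] and [43]
    Merge: [35] + [43] -> [35, 43]
  Merge: [26, 45] + [35, 43] -> [26, 35, 43, 45]
Merge: [1, 16, 29, 47] + [26, 35, 43, 45] -> [1, 16, 26, 29, 35, 43, 45, 47]

Final sorted array: [1, 16, 26, 29, 35, 43, 45, 47]

The merge sort proceeds by recursively splitting the array and merging sorted halves.
After all merges, the sorted array is [1, 16, 26, 29, 35, 43, 45, 47].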